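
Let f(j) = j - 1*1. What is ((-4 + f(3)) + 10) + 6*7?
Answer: 50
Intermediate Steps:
f(j) = -1 + j (f(j) = j - 1 = -1 + j)
((-4 + f(3)) + 10) + 6*7 = ((-4 + (-1 + 3)) + 10) + 6*7 = ((-4 + 2) + 10) + 42 = (-2 + 10) + 42 = 8 + 42 = 50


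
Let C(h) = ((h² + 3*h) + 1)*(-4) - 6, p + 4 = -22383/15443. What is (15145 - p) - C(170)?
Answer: 2050837340/15443 ≈ 1.3280e+5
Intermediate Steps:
p = -84155/15443 (p = -4 - 22383/15443 = -84155/15443 ≈ -5.4494)
C(h) = -10 - 12*h - 4*h² (C(h) = (1 + h² + 3*h)*(-4) - 6 = (-4 - 12*h - 4*h²) - 6 = -10 - 12*h - 4*h²)
(15145 - p) - C(170) = (15145 - 1*(-84155/15443)) - (-10 - 12*170 - 4*170²) = (15145 + 84155/15443) - (-10 - 2040 - 4*28900) = 233968390/15443 - (-10 - 2040 - 115600) = 233968390/15443 - 1*(-117650) = 233968390/15443 + 117650 = 2050837340/15443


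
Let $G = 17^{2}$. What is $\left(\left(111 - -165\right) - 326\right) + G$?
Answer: $239$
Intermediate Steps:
$G = 289$
$\left(\left(111 - -165\right) - 326\right) + G = \left(\left(111 - -165\right) - 326\right) + 289 = \left(\left(111 + 165\right) - 326\right) + 289 = \left(276 - 326\right) + 289 = -50 + 289 = 239$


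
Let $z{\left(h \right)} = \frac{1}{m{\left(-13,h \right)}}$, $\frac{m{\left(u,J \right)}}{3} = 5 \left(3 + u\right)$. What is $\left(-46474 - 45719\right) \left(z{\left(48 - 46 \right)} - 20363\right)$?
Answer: $\frac{93866333681}{50} \approx 1.8773 \cdot 10^{9}$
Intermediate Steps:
$m{\left(u,J \right)} = 45 + 15 u$ ($m{\left(u,J \right)} = 3 \cdot 5 \left(3 + u\right) = 3 \left(15 + 5 u\right) = 45 + 15 u$)
$z{\left(h \right)} = - \frac{1}{150}$ ($z{\left(h \right)} = \frac{1}{45 + 15 \left(-13\right)} = \frac{1}{45 - 195} = \frac{1}{-150} = - \frac{1}{150}$)
$\left(-46474 - 45719\right) \left(z{\left(48 - 46 \right)} - 20363\right) = \left(-46474 - 45719\right) \left(- \frac{1}{150} - 20363\right) = \left(-92193\right) \left(- \frac{3054451}{150}\right) = \frac{93866333681}{50}$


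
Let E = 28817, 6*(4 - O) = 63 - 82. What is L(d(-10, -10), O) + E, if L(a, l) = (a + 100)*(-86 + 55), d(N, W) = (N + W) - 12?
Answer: 26709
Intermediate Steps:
O = 43/6 (O = 4 - (63 - 82)/6 = 4 - 1/6*(-19) = 4 + 19/6 = 43/6 ≈ 7.1667)
d(N, W) = -12 + N + W
L(a, l) = -3100 - 31*a (L(a, l) = (100 + a)*(-31) = -3100 - 31*a)
L(d(-10, -10), O) + E = (-3100 - 31*(-12 - 10 - 10)) + 28817 = (-3100 - 31*(-32)) + 28817 = (-3100 + 992) + 28817 = -2108 + 28817 = 26709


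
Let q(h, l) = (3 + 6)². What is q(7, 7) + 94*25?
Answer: 2431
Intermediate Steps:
q(h, l) = 81 (q(h, l) = 9² = 81)
q(7, 7) + 94*25 = 81 + 94*25 = 81 + 2350 = 2431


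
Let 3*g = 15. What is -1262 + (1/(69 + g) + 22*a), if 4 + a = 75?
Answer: 22201/74 ≈ 300.01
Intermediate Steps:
a = 71 (a = -4 + 75 = 71)
g = 5 (g = (1/3)*15 = 5)
-1262 + (1/(69 + g) + 22*a) = -1262 + (1/(69 + 5) + 22*71) = -1262 + (1/74 + 1562) = -1262 + 115589/74 = 22201/74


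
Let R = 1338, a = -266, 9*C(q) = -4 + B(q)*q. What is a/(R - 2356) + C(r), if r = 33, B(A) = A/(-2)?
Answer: -555979/9162 ≈ -60.683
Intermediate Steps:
B(A) = -A/2 (B(A) = A*(-1/2) = -A/2)
C(q) = -4/9 - q**2/18 (C(q) = (-4 + (-q/2)*q)/9 = (-4 - q**2/2)/9 = -4/9 - q**2/18)
a/(R - 2356) + C(r) = -266/(1338 - 2356) + (-4/9 - 1/18*33**2) = -266/(-1018) + (-4/9 - 1/18*1089) = -266*(-1/1018) + (-4/9 - 121/2) = 133/509 - 1097/18 = -555979/9162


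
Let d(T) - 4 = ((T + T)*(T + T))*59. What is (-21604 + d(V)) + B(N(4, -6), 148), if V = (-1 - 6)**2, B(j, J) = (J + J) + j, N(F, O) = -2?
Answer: 545330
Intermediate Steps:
B(j, J) = j + 2*J (B(j, J) = 2*J + j = j + 2*J)
V = 49 (V = (-7)**2 = 49)
d(T) = 4 + 236*T**2 (d(T) = 4 + ((T + T)*(T + T))*59 = 4 + ((2*T)*(2*T))*59 = 4 + (4*T**2)*59 = 4 + 236*T**2)
(-21604 + d(V)) + B(N(4, -6), 148) = (-21604 + (4 + 236*49**2)) + (-2 + 2*148) = (-21604 + (4 + 236*2401)) + (-2 + 296) = (-21604 + (4 + 566636)) + 294 = (-21604 + 566640) + 294 = 545036 + 294 = 545330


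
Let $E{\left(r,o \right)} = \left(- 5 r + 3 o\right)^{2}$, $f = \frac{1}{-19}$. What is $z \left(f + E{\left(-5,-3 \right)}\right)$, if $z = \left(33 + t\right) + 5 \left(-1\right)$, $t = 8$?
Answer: $\frac{175068}{19} \approx 9214.1$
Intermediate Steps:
$f = - \frac{1}{19} \approx -0.052632$
$z = 36$ ($z = \left(33 + 8\right) + 5 \left(-1\right) = 41 - 5 = 36$)
$z \left(f + E{\left(-5,-3 \right)}\right) = 36 \left(- \frac{1}{19} + \left(\left(-5\right) \left(-5\right) + 3 \left(-3\right)\right)^{2}\right) = 36 \left(- \frac{1}{19} + \left(25 - 9\right)^{2}\right) = 36 \left(- \frac{1}{19} + 16^{2}\right) = 36 \left(- \frac{1}{19} + 256\right) = 36 \cdot \frac{4863}{19} = \frac{175068}{19}$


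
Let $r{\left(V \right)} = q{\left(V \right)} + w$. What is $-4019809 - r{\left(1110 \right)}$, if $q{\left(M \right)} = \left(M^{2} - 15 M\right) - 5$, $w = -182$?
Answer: $-5235072$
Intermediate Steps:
$q{\left(M \right)} = -5 + M^{2} - 15 M$
$r{\left(V \right)} = -187 + V^{2} - 15 V$ ($r{\left(V \right)} = \left(-5 + V^{2} - 15 V\right) - 182 = -187 + V^{2} - 15 V$)
$-4019809 - r{\left(1110 \right)} = -4019809 - \left(-187 + 1110^{2} - 16650\right) = -4019809 - \left(-187 + 1232100 - 16650\right) = -4019809 - 1215263 = -5235072$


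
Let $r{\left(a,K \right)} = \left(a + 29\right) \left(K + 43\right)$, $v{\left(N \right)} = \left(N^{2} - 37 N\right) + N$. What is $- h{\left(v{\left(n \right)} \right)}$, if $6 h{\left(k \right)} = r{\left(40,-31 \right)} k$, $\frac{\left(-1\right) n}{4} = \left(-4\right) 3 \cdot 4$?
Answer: $-4133376$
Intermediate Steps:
$n = 192$ ($n = - 4 \left(-4\right) 3 \cdot 4 = - 4 \left(\left(-12\right) 4\right) = \left(-4\right) \left(-48\right) = 192$)
$v{\left(N \right)} = N^{2} - 36 N$
$r{\left(a,K \right)} = \left(29 + a\right) \left(43 + K\right)$
$h{\left(k \right)} = 138 k$ ($h{\left(k \right)} = \frac{\left(1247 + 29 \left(-31\right) + 43 \cdot 40 - 1240\right) k}{6} = \frac{\left(1247 - 899 + 1720 - 1240\right) k}{6} = \frac{828 k}{6} = 138 k$)
$- h{\left(v{\left(n \right)} \right)} = - 138 \cdot 192 \left(-36 + 192\right) = - 138 \cdot 192 \cdot 156 = - 138 \cdot 29952 = \left(-1\right) 4133376 = -4133376$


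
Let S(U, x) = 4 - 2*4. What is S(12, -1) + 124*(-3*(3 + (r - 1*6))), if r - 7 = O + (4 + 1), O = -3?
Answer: -2236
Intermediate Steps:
r = 9 (r = 7 + (-3 + (4 + 1)) = 7 + (-3 + 5) = 7 + 2 = 9)
S(U, x) = -4 (S(U, x) = 4 - 8 = -4)
S(12, -1) + 124*(-3*(3 + (r - 1*6))) = -4 + 124*(-3*(3 + (9 - 1*6))) = -4 + 124*(-3*(3 + (9 - 6))) = -4 + 124*(-3*(3 + 3)) = -4 + 124*(-3*6) = -4 + 124*(-18) = -4 - 2232 = -2236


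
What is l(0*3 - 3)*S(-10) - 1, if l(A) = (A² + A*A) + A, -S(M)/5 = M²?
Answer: -7501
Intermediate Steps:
S(M) = -5*M²
l(A) = A + 2*A² (l(A) = (A² + A²) + A = 2*A² + A = A + 2*A²)
l(0*3 - 3)*S(-10) - 1 = ((0*3 - 3)*(1 + 2*(0*3 - 3)))*(-5*(-10)²) - 1 = ((0 - 3)*(1 + 2*(0 - 3)))*(-5*100) - 1 = -3*(1 + 2*(-3))*(-500) - 1 = -3*(1 - 6)*(-500) - 1 = -3*(-5)*(-500) - 1 = 15*(-500) - 1 = -7500 - 1 = -7501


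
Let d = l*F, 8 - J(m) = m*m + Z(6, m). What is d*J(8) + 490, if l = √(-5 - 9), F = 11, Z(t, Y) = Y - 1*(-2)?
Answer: 490 - 726*I*√14 ≈ 490.0 - 2716.4*I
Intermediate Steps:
Z(t, Y) = 2 + Y (Z(t, Y) = Y + 2 = 2 + Y)
l = I*√14 (l = √(-14) = I*√14 ≈ 3.7417*I)
J(m) = 6 - m - m² (J(m) = 8 - (m*m + (2 + m)) = 8 - (m² + (2 + m)) = 8 - (2 + m + m²) = 8 + (-2 - m - m²) = 6 - m - m²)
d = 11*I*√14 (d = (I*√14)*11 = 11*I*√14 ≈ 41.158*I)
d*J(8) + 490 = (11*I*√14)*(6 - 1*8 - 1*8²) + 490 = (11*I*√14)*(6 - 8 - 1*64) + 490 = (11*I*√14)*(6 - 8 - 64) + 490 = (11*I*√14)*(-66) + 490 = -726*I*√14 + 490 = 490 - 726*I*√14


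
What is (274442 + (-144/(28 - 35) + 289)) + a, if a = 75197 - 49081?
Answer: 2106073/7 ≈ 3.0087e+5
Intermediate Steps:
a = 26116
(274442 + (-144/(28 - 35) + 289)) + a = (274442 + (-144/(28 - 35) + 289)) + 26116 = (274442 + (-144/(-7) + 289)) + 26116 = (274442 + (-⅐*(-144) + 289)) + 26116 = (274442 + (144/7 + 289)) + 26116 = (274442 + 2167/7) + 26116 = 1923261/7 + 26116 = 2106073/7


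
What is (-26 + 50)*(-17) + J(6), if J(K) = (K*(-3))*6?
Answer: -516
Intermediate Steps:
J(K) = -18*K (J(K) = -3*K*6 = -18*K)
(-26 + 50)*(-17) + J(6) = (-26 + 50)*(-17) - 18*6 = 24*(-17) - 108 = -408 - 108 = -516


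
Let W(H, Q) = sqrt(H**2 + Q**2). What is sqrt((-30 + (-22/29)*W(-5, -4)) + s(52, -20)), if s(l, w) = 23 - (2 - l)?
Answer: sqrt(36163 - 638*sqrt(41))/29 ≈ 6.1760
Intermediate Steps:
s(l, w) = 21 + l (s(l, w) = 23 + (-2 + l) = 21 + l)
sqrt((-30 + (-22/29)*W(-5, -4)) + s(52, -20)) = sqrt((-30 + (-22/29)*sqrt((-5)**2 + (-4)**2)) + (21 + 52)) = sqrt((-30 + (-22*1/29)*sqrt(25 + 16)) + 73) = sqrt((-30 - 22*sqrt(41)/29) + 73) = sqrt(43 - 22*sqrt(41)/29)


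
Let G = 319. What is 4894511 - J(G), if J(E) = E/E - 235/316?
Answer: 1546665395/316 ≈ 4.8945e+6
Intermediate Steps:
J(E) = 81/316 (J(E) = 1 - 235*1/316 = 1 - 235/316 = 81/316)
4894511 - J(G) = 4894511 - 1*81/316 = 4894511 - 81/316 = 1546665395/316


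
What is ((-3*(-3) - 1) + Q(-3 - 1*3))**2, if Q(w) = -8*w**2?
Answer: 78400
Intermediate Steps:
((-3*(-3) - 1) + Q(-3 - 1*3))**2 = ((-3*(-3) - 1) - 8*(-3 - 1*3)**2)**2 = ((9 - 1) - 8*(-3 - 3)**2)**2 = (8 - 8*(-6)**2)**2 = (8 - 8*36)**2 = (8 - 288)**2 = (-280)**2 = 78400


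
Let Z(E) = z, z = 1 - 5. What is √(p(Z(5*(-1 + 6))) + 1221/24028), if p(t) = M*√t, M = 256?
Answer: √(7334547 + 73900132352*I)/12014 ≈ 16.001 + 15.999*I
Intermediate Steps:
z = -4
Z(E) = -4
p(t) = 256*√t
√(p(Z(5*(-1 + 6))) + 1221/24028) = √(256*√(-4) + 1221/24028) = √(256*(2*I) + 1221*(1/24028)) = √(512*I + 1221/24028) = √(1221/24028 + 512*I)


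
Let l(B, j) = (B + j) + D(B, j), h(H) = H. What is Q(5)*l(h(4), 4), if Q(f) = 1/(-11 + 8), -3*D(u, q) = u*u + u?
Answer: -4/9 ≈ -0.44444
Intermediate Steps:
D(u, q) = -u/3 - u**2/3 (D(u, q) = -(u*u + u)/3 = -(u**2 + u)/3 = -(u + u**2)/3 = -u/3 - u**2/3)
Q(f) = -1/3 (Q(f) = 1/(-3) = -1/3)
l(B, j) = B + j - B*(1 + B)/3 (l(B, j) = (B + j) - B*(1 + B)/3 = B + j - B*(1 + B)/3)
Q(5)*l(h(4), 4) = -(4 + 4 - 1/3*4*(1 + 4))/3 = -(4 + 4 - 1/3*4*5)/3 = -(4 + 4 - 20/3)/3 = -1/3*4/3 = -4/9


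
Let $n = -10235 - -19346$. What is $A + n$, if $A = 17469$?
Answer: $26580$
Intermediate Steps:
$n = 9111$ ($n = -10235 + 19346 = 9111$)
$A + n = 17469 + 9111 = 26580$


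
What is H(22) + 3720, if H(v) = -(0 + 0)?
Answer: 3720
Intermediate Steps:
H(v) = 0 (H(v) = -1*0 = 0)
H(22) + 3720 = 0 + 3720 = 3720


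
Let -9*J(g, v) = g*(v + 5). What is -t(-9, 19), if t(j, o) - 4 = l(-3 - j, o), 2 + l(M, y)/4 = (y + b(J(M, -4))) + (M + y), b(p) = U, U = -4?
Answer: -156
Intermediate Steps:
J(g, v) = -g*(5 + v)/9 (J(g, v) = -g*(v + 5)/9 = -g*(5 + v)/9)
b(p) = -4
l(M, y) = -24 + 4*M + 8*y (l(M, y) = -8 + 4*((y - 4) + (M + y)) = -8 + 4*((-4 + y) + (M + y)) = -8 + 4*(-4 + M + 2*y) = -8 + (-16 + 4*M + 8*y) = -24 + 4*M + 8*y)
t(j, o) = -32 - 4*j + 8*o (t(j, o) = 4 + (-24 + 4*(-3 - j) + 8*o) = 4 + (-24 + (-12 - 4*j) + 8*o) = 4 + (-36 - 4*j + 8*o) = -32 - 4*j + 8*o)
-t(-9, 19) = -(-32 - 4*(-9) + 8*19) = -(-32 + 36 + 152) = -1*156 = -156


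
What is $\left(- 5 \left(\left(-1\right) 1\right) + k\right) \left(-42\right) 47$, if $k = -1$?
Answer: $-7896$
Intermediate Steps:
$\left(- 5 \left(\left(-1\right) 1\right) + k\right) \left(-42\right) 47 = \left(- 5 \left(\left(-1\right) 1\right) - 1\right) \left(-42\right) 47 = \left(\left(-5\right) \left(-1\right) - 1\right) \left(-42\right) 47 = \left(5 - 1\right) \left(-42\right) 47 = 4 \left(-42\right) 47 = \left(-168\right) 47 = -7896$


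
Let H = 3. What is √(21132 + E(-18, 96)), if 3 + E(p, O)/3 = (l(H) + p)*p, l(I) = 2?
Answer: 3*√2443 ≈ 148.28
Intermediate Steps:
E(p, O) = -9 + 3*p*(2 + p) (E(p, O) = -9 + 3*((2 + p)*p) = -9 + 3*(p*(2 + p)) = -9 + 3*p*(2 + p))
√(21132 + E(-18, 96)) = √(21132 + (-9 + 3*(-18)² + 6*(-18))) = √(21132 + (-9 + 3*324 - 108)) = √(21132 + (-9 + 972 - 108)) = √(21132 + 855) = √21987 = 3*√2443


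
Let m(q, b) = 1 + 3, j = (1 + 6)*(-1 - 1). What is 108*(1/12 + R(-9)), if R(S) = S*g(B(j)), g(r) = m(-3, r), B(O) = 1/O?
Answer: -3879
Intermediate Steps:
j = -14 (j = 7*(-2) = -14)
m(q, b) = 4
g(r) = 4
R(S) = 4*S (R(S) = S*4 = 4*S)
108*(1/12 + R(-9)) = 108*(1/12 + 4*(-9)) = 108*(1/12 - 36) = 108*(-431/12) = -3879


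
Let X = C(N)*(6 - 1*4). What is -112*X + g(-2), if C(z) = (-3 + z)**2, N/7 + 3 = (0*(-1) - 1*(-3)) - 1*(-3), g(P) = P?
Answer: -72578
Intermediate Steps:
N = 21 (N = -21 + 7*((0*(-1) - 1*(-3)) - 1*(-3)) = -21 + 7*((0 + 3) + 3) = -21 + 7*(3 + 3) = -21 + 7*6 = -21 + 42 = 21)
X = 648 (X = (-3 + 21)**2*(6 - 1*4) = 18**2*(6 - 4) = 324*2 = 648)
-112*X + g(-2) = -112*648 - 2 = -72576 - 2 = -72578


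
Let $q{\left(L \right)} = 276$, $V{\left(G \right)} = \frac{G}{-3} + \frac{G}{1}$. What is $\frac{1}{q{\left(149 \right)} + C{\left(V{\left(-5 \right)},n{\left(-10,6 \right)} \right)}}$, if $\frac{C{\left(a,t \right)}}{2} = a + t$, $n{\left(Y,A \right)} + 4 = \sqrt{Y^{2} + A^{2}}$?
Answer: $\frac{147}{38110} - \frac{9 \sqrt{34}}{152440} \approx 0.003513$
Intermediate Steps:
$n{\left(Y,A \right)} = -4 + \sqrt{A^{2} + Y^{2}}$ ($n{\left(Y,A \right)} = -4 + \sqrt{Y^{2} + A^{2}} = -4 + \sqrt{A^{2} + Y^{2}}$)
$V{\left(G \right)} = \frac{2 G}{3}$ ($V{\left(G \right)} = G \left(- \frac{1}{3}\right) + G 1 = - \frac{G}{3} + G = \frac{2 G}{3}$)
$C{\left(a,t \right)} = 2 a + 2 t$ ($C{\left(a,t \right)} = 2 \left(a + t\right) = 2 a + 2 t$)
$\frac{1}{q{\left(149 \right)} + C{\left(V{\left(-5 \right)},n{\left(-10,6 \right)} \right)}} = \frac{1}{276 + \left(2 \cdot \frac{2}{3} \left(-5\right) + 2 \left(-4 + \sqrt{6^{2} + \left(-10\right)^{2}}\right)\right)} = \frac{1}{276 + \left(2 \left(- \frac{10}{3}\right) + 2 \left(-4 + \sqrt{36 + 100}\right)\right)} = \frac{1}{276 - \left(\frac{20}{3} - 2 \left(-4 + \sqrt{136}\right)\right)} = \frac{1}{276 - \left(\frac{20}{3} - 2 \left(-4 + 2 \sqrt{34}\right)\right)} = \frac{1}{276 - \left(\frac{44}{3} - 4 \sqrt{34}\right)} = \frac{1}{\frac{784}{3} + 4 \sqrt{34}}$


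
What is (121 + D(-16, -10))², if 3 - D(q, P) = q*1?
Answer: 19600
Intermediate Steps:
D(q, P) = 3 - q
(121 + D(-16, -10))² = (121 + (3 - 1*(-16)))² = (121 + (3 + 16))² = (121 + 19)² = 140² = 19600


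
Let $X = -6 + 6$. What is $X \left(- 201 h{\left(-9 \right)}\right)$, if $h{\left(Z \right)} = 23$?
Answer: $0$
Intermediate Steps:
$X = 0$
$X \left(- 201 h{\left(-9 \right)}\right) = 0 \left(\left(-201\right) 23\right) = 0 \left(-4623\right) = 0$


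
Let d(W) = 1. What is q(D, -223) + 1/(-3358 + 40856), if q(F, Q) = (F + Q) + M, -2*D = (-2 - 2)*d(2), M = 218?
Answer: -112493/37498 ≈ -3.0000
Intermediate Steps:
D = 2 (D = -(-2 - 2)/2 = -(-2) = -½*(-4) = 2)
q(F, Q) = 218 + F + Q (q(F, Q) = (F + Q) + 218 = 218 + F + Q)
q(D, -223) + 1/(-3358 + 40856) = (218 + 2 - 223) + 1/(-3358 + 40856) = -3 + 1/37498 = -112493/37498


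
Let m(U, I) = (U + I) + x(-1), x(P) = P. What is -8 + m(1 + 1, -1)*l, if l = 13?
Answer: -8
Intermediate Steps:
m(U, I) = -1 + I + U (m(U, I) = (U + I) - 1 = (I + U) - 1 = -1 + I + U)
-8 + m(1 + 1, -1)*l = -8 + (-1 - 1 + (1 + 1))*13 = -8 + (-1 - 1 + 2)*13 = -8 + 0*13 = -8 + 0 = -8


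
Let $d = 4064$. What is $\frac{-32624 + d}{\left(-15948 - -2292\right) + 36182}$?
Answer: $- \frac{2040}{1609} \approx -1.2679$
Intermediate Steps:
$\frac{-32624 + d}{\left(-15948 - -2292\right) + 36182} = \frac{-32624 + 4064}{\left(-15948 - -2292\right) + 36182} = - \frac{28560}{\left(-15948 + 2292\right) + 36182} = - \frac{28560}{-13656 + 36182} = - \frac{28560}{22526} = \left(-28560\right) \frac{1}{22526} = - \frac{2040}{1609}$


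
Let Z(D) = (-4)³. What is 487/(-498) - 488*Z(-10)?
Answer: 15553049/498 ≈ 31231.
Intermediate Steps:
Z(D) = -64
487/(-498) - 488*Z(-10) = 487/(-498) - 488*(-64) = 487*(-1/498) + 31232 = -487/498 + 31232 = 15553049/498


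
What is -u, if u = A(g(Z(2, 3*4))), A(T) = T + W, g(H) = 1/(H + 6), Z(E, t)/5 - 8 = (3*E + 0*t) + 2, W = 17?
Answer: -1463/86 ≈ -17.012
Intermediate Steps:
Z(E, t) = 50 + 15*E (Z(E, t) = 40 + 5*((3*E + 0*t) + 2) = 40 + 5*((3*E + 0) + 2) = 40 + 5*(3*E + 2) = 40 + 5*(2 + 3*E) = 40 + (10 + 15*E) = 50 + 15*E)
g(H) = 1/(6 + H)
A(T) = 17 + T (A(T) = T + 17 = 17 + T)
u = 1463/86 (u = 17 + 1/(6 + (50 + 15*2)) = 17 + 1/(6 + (50 + 30)) = 17 + 1/(6 + 80) = 17 + 1/86 = 1463/86 ≈ 17.012)
-u = -1*1463/86 = -1463/86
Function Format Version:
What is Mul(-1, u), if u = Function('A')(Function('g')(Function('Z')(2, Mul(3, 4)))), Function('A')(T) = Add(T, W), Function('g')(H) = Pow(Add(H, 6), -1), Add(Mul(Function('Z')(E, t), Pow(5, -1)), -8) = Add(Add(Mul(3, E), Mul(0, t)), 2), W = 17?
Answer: Rational(-1463, 86) ≈ -17.012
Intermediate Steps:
Function('Z')(E, t) = Add(50, Mul(15, E)) (Function('Z')(E, t) = Add(40, Mul(5, Add(Add(Mul(3, E), Mul(0, t)), 2))) = Add(40, Mul(5, Add(Add(Mul(3, E), 0), 2))) = Add(40, Mul(5, Add(Mul(3, E), 2))) = Add(40, Mul(5, Add(2, Mul(3, E)))) = Add(40, Add(10, Mul(15, E))) = Add(50, Mul(15, E)))
Function('g')(H) = Pow(Add(6, H), -1)
Function('A')(T) = Add(17, T) (Function('A')(T) = Add(T, 17) = Add(17, T))
u = Rational(1463, 86) (u = Add(17, Pow(Add(6, Add(50, Mul(15, 2))), -1)) = Add(17, Pow(Add(6, Add(50, 30)), -1)) = Add(17, Pow(Add(6, 80), -1)) = Add(17, Pow(86, -1)) = Add(17, Rational(1, 86)) = Rational(1463, 86) ≈ 17.012)
Mul(-1, u) = Mul(-1, Rational(1463, 86)) = Rational(-1463, 86)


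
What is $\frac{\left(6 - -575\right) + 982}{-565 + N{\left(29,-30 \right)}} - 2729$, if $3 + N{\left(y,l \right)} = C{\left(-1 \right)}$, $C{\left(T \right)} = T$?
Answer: $- \frac{1554364}{569} \approx -2731.7$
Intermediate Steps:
$N{\left(y,l \right)} = -4$ ($N{\left(y,l \right)} = -3 - 1 = -4$)
$\frac{\left(6 - -575\right) + 982}{-565 + N{\left(29,-30 \right)}} - 2729 = \frac{\left(6 - -575\right) + 982}{-565 - 4} - 2729 = \frac{\left(6 + 575\right) + 982}{-569} - 2729 = \left(581 + 982\right) \left(- \frac{1}{569}\right) - 2729 = 1563 \left(- \frac{1}{569}\right) - 2729 = - \frac{1563}{569} - 2729 = - \frac{1554364}{569}$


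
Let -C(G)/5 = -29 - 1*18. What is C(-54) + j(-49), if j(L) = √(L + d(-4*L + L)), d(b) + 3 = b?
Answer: 235 + √95 ≈ 244.75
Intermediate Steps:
C(G) = 235 (C(G) = -5*(-29 - 1*18) = -5*(-29 - 18) = -5*(-47) = 235)
d(b) = -3 + b
j(L) = √(-3 - 2*L) (j(L) = √(L + (-3 + (-4*L + L))) = √(L + (-3 - 3*L)) = √(-3 - 2*L))
C(-54) + j(-49) = 235 + √(-3 - 2*(-49)) = 235 + √(-3 + 98) = 235 + √95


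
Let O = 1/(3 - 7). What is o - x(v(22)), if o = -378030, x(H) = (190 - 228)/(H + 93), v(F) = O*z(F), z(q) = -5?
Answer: -142517158/377 ≈ -3.7803e+5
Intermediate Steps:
O = -¼ (O = 1/(-4) = -¼ ≈ -0.25000)
v(F) = 5/4 (v(F) = -¼*(-5) = 5/4)
x(H) = -38/(93 + H)
o - x(v(22)) = -378030 - (-38)/(93 + 5/4) = -378030 - (-38)/377/4 = -378030 - (-38)*4/377 = -378030 - 1*(-152/377) = -378030 + 152/377 = -142517158/377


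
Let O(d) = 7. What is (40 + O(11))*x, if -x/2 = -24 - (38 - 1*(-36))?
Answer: 9212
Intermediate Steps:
x = 196 (x = -2*(-24 - (38 - 1*(-36))) = -2*(-24 - (38 + 36)) = -2*(-24 - 1*74) = -2*(-24 - 74) = -2*(-98) = 196)
(40 + O(11))*x = (40 + 7)*196 = 47*196 = 9212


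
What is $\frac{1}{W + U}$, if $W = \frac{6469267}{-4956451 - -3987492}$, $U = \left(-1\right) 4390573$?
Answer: $- \frac{968959}{4254291692774} \approx -2.2776 \cdot 10^{-7}$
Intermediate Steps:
$U = -4390573$
$W = - \frac{6469267}{968959}$ ($W = \frac{6469267}{-4956451 + 3987492} = \frac{6469267}{-968959} = 6469267 \left(- \frac{1}{968959}\right) = - \frac{6469267}{968959} \approx -6.6765$)
$\frac{1}{W + U} = \frac{1}{- \frac{6469267}{968959} - 4390573} = \frac{1}{- \frac{4254291692774}{968959}} = - \frac{968959}{4254291692774}$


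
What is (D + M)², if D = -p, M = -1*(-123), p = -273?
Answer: 156816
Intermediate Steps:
M = 123
D = 273 (D = -1*(-273) = 273)
(D + M)² = (273 + 123)² = 396² = 156816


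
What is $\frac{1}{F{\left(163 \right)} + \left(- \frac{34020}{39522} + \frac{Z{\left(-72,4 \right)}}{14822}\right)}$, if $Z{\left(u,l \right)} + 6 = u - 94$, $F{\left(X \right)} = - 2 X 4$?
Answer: $- \frac{6973751}{9099855140} \approx -0.00076636$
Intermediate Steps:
$F{\left(X \right)} = - 8 X$
$Z{\left(u,l \right)} = -100 + u$ ($Z{\left(u,l \right)} = -6 + \left(u - 94\right) = -6 + \left(-94 + u\right) = -100 + u$)
$\frac{1}{F{\left(163 \right)} + \left(- \frac{34020}{39522} + \frac{Z{\left(-72,4 \right)}}{14822}\right)} = \frac{1}{\left(-8\right) 163 - \left(\frac{810}{941} - \frac{-100 - 72}{14822}\right)} = \frac{1}{-1304 - \frac{6083836}{6973751}} = \frac{1}{- \frac{9099855140}{6973751}} = - \frac{6973751}{9099855140}$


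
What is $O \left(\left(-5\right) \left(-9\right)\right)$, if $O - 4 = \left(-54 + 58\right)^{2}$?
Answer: $900$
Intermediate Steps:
$O = 20$ ($O = 4 + \left(-54 + 58\right)^{2} = 4 + 4^{2} = 4 + 16 = 20$)
$O \left(\left(-5\right) \left(-9\right)\right) = 20 \left(\left(-5\right) \left(-9\right)\right) = 20 \cdot 45 = 900$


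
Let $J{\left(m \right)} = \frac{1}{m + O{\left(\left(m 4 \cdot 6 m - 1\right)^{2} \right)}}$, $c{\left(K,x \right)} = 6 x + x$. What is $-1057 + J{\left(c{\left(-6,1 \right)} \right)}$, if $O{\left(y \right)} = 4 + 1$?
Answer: $- \frac{12683}{12} \approx -1056.9$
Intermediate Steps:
$O{\left(y \right)} = 5$
$c{\left(K,x \right)} = 7 x$
$J{\left(m \right)} = \frac{1}{5 + m}$ ($J{\left(m \right)} = \frac{1}{m + 5} = \frac{1}{5 + m}$)
$-1057 + J{\left(c{\left(-6,1 \right)} \right)} = -1057 + \frac{1}{5 + 7 \cdot 1} = -1057 + \frac{1}{5 + 7} = -1057 + \frac{1}{12} = - \frac{12683}{12}$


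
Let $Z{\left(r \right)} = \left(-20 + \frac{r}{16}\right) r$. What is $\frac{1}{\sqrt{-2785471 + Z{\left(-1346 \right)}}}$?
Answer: $- \frac{2 i \sqrt{423251}}{2116255} \approx - 0.00061484 i$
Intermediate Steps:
$Z{\left(r \right)} = r \left(-20 + \frac{r}{16}\right)$ ($Z{\left(r \right)} = \left(-20 + r \frac{1}{16}\right) r = \left(-20 + \frac{r}{16}\right) r = r \left(-20 + \frac{r}{16}\right)$)
$\frac{1}{\sqrt{-2785471 + Z{\left(-1346 \right)}}} = \frac{1}{\sqrt{-2785471 + \frac{1}{16} \left(-1346\right) \left(-320 - 1346\right)}} = \frac{1}{\sqrt{-2785471 + \frac{1}{16} \left(-1346\right) \left(-1666\right)}} = \frac{1}{\sqrt{-2785471 + \frac{560609}{4}}} = \frac{1}{\sqrt{- \frac{10581275}{4}}} = \frac{1}{\frac{5}{2} i \sqrt{423251}} = - \frac{2 i \sqrt{423251}}{2116255}$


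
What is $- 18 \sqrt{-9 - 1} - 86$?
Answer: $-86 - 18 i \sqrt{10} \approx -86.0 - 56.921 i$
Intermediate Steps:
$- 18 \sqrt{-9 - 1} - 86 = - 18 \sqrt{-10} - 86 = - 18 i \sqrt{10} - 86 = -86 - 18 i \sqrt{10}$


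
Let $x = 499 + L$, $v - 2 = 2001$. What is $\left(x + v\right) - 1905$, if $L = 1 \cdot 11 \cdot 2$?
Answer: $619$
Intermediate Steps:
$v = 2003$ ($v = 2 + 2001 = 2003$)
$L = 22$ ($L = 11 \cdot 2 = 22$)
$x = 521$ ($x = 499 + 22 = 521$)
$\left(x + v\right) - 1905 = \left(521 + 2003\right) - 1905 = 2524 - 1905 = 619$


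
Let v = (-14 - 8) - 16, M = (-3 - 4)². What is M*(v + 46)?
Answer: 392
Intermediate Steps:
M = 49 (M = (-7)² = 49)
v = -38 (v = -22 - 16 = -38)
M*(v + 46) = 49*(-38 + 46) = 49*8 = 392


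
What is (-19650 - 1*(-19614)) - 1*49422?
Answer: -49458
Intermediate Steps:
(-19650 - 1*(-19614)) - 1*49422 = (-19650 + 19614) - 49422 = -36 - 49422 = -49458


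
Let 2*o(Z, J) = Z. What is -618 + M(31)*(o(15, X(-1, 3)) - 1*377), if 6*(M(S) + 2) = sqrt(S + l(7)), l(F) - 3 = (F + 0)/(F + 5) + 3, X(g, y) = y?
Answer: 121 - 739*sqrt(1353)/72 ≈ -256.54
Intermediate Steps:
o(Z, J) = Z/2
l(F) = 6 + F/(5 + F) (l(F) = 3 + ((F + 0)/(F + 5) + 3) = 3 + (F/(5 + F) + 3) = 3 + (3 + F/(5 + F)) = 6 + F/(5 + F))
M(S) = -2 + sqrt(79/12 + S)/6 (M(S) = -2 + sqrt(S + (30 + 7*7)/(5 + 7))/6 = -2 + sqrt(S + (30 + 49)/12)/6 = -2 + sqrt(S + (1/12)*79)/6 = -2 + sqrt(S + 79/12)/6 = -2 + sqrt(79/12 + S)/6)
-618 + M(31)*(o(15, X(-1, 3)) - 1*377) = -618 + (-2 + sqrt(237 + 36*31)/36)*((1/2)*15 - 1*377) = -618 + (-2 + sqrt(237 + 1116)/36)*(15/2 - 377) = -618 + (-2 + sqrt(1353)/36)*(-739/2) = -618 + (739 - 739*sqrt(1353)/72) = 121 - 739*sqrt(1353)/72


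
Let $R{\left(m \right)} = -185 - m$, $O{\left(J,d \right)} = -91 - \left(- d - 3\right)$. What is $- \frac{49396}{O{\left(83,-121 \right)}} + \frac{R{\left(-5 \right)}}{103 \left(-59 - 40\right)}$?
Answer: $\frac{5088168}{21527} \approx 236.36$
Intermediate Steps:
$O{\left(J,d \right)} = -88 + d$ ($O{\left(J,d \right)} = -91 - \left(-3 - d\right) = -91 + \left(3 + d\right) = -88 + d$)
$- \frac{49396}{O{\left(83,-121 \right)}} + \frac{R{\left(-5 \right)}}{103 \left(-59 - 40\right)} = - \frac{49396}{-88 - 121} + \frac{-185 - -5}{103 \left(-59 - 40\right)} = - \frac{49396}{-209} + \frac{-185 + 5}{103 \left(-99\right)} = \left(-49396\right) \left(- \frac{1}{209}\right) - \frac{180}{-10197} = \frac{49396}{209} - - \frac{20}{1133} = \frac{49396}{209} + \frac{20}{1133} = \frac{5088168}{21527}$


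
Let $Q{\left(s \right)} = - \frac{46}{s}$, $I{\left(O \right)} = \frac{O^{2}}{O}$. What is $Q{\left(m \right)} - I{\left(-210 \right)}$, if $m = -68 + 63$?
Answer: $\frac{1096}{5} \approx 219.2$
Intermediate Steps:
$m = -5$
$I{\left(O \right)} = O$
$Q{\left(m \right)} - I{\left(-210 \right)} = - \frac{46}{-5} - -210 = \left(-46\right) \left(- \frac{1}{5}\right) + 210 = \frac{46}{5} + 210 = \frac{1096}{5}$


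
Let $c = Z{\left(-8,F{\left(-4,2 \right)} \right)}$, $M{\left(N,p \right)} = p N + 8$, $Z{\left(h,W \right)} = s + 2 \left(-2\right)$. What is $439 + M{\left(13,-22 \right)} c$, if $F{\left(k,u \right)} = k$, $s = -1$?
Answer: $1829$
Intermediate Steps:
$Z{\left(h,W \right)} = -5$ ($Z{\left(h,W \right)} = -1 + 2 \left(-2\right) = -1 - 4 = -5$)
$M{\left(N,p \right)} = 8 + N p$ ($M{\left(N,p \right)} = N p + 8 = 8 + N p$)
$c = -5$
$439 + M{\left(13,-22 \right)} c = 439 + \left(8 + 13 \left(-22\right)\right) \left(-5\right) = 439 + \left(8 - 286\right) \left(-5\right) = 439 - -1390 = 439 + 1390 = 1829$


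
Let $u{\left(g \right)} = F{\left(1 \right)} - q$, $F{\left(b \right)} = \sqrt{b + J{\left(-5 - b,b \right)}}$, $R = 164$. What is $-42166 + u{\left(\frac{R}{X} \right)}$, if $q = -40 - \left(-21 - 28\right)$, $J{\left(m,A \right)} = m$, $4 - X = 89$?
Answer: $-42175 + i \sqrt{5} \approx -42175.0 + 2.2361 i$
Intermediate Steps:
$X = -85$ ($X = 4 - 89 = -85$)
$q = 9$ ($q = -40 - -49 = -40 + 49 = 9$)
$F{\left(b \right)} = i \sqrt{5}$ ($F{\left(b \right)} = \sqrt{b - \left(5 + b\right)} = \sqrt{-5} = i \sqrt{5}$)
$u{\left(g \right)} = -9 + i \sqrt{5}$ ($u{\left(g \right)} = i \sqrt{5} - 9 = -9 + i \sqrt{5}$)
$-42166 + u{\left(\frac{R}{X} \right)} = -42166 - \left(9 - i \sqrt{5}\right) = -42175 + i \sqrt{5}$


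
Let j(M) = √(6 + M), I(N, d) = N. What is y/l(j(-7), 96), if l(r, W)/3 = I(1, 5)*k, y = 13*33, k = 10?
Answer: 143/10 ≈ 14.300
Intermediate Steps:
y = 429
l(r, W) = 30 (l(r, W) = 3*(1*10) = 3*10 = 30)
y/l(j(-7), 96) = 429/30 = 429*(1/30) = 143/10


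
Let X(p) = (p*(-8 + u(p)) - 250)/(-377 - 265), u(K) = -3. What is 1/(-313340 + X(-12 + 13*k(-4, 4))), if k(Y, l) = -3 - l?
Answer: -642/201165163 ≈ -3.1914e-6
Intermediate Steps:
X(p) = 125/321 + 11*p/642 (X(p) = (p*(-8 - 3) - 250)/(-377 - 265) = (p*(-11) - 250)/(-642) = (-11*p - 250)*(-1/642) = (-250 - 11*p)*(-1/642) = 125/321 + 11*p/642)
1/(-313340 + X(-12 + 13*k(-4, 4))) = 1/(-313340 + (125/321 + 11*(-12 + 13*(-3 - 1*4))/642)) = 1/(-313340 + (125/321 + 11*(-12 + 13*(-3 - 4))/642)) = 1/(-313340 + (125/321 + 11*(-12 + 13*(-7))/642)) = 1/(-313340 + (125/321 + 11*(-12 - 91)/642)) = 1/(-313340 + (125/321 + (11/642)*(-103))) = 1/(-313340 + (125/321 - 1133/642)) = 1/(-313340 - 883/642) = 1/(-201165163/642) = -642/201165163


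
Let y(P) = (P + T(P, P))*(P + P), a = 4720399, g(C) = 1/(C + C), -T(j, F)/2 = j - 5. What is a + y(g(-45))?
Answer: 19117615049/4050 ≈ 4.7204e+6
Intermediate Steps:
T(j, F) = 10 - 2*j (T(j, F) = -2*(j - 5) = -2*(-5 + j) = 10 - 2*j)
g(C) = 1/(2*C)
y(P) = 2*P*(10 - P) (y(P) = (P + (10 - 2*P))*(P + P) = (10 - P)*(2*P) = 2*P*(10 - P))
a + y(g(-45)) = 4720399 + 2*((½)/(-45))*(10 - 1/(2*(-45))) = 4720399 + 2*((½)*(-1/45))*(10 - (-1)/(2*45)) = 4720399 + 2*(-1/90)*(10 - 1*(-1/90)) = 4720399 + 2*(-1/90)*(10 + 1/90) = 4720399 + 2*(-1/90)*(901/90) = 4720399 - 901/4050 = 19117615049/4050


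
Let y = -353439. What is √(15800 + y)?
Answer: I*√337639 ≈ 581.07*I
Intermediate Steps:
√(15800 + y) = √(15800 - 353439) = √(-337639) = I*√337639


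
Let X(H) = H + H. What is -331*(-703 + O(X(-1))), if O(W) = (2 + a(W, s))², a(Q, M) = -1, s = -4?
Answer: 232362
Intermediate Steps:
X(H) = 2*H
O(W) = 1 (O(W) = (2 - 1)² = 1² = 1)
-331*(-703 + O(X(-1))) = -331*(-703 + 1) = -331*(-702) = 232362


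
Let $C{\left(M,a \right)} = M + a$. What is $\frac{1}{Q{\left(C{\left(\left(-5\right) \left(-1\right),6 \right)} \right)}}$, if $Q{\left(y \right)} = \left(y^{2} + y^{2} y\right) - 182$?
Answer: $\frac{1}{1270} \approx 0.0007874$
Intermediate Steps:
$Q{\left(y \right)} = -182 + y^{2} + y^{3}$ ($Q{\left(y \right)} = \left(y^{2} + y^{3}\right) - 182 = -182 + y^{2} + y^{3}$)
$\frac{1}{Q{\left(C{\left(\left(-5\right) \left(-1\right),6 \right)} \right)}} = \frac{1}{-182 + \left(\left(-5\right) \left(-1\right) + 6\right)^{2} + \left(\left(-5\right) \left(-1\right) + 6\right)^{3}} = \frac{1}{-182 + \left(5 + 6\right)^{2} + \left(5 + 6\right)^{3}} = \frac{1}{-182 + 11^{2} + 11^{3}} = \frac{1}{-182 + 121 + 1331} = \frac{1}{1270}$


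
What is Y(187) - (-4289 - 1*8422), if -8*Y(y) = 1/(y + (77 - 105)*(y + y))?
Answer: 1045861081/82280 ≈ 12711.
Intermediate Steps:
Y(y) = 1/(440*y) (Y(y) = -1/(8*(y + (77 - 105)*(y + y))) = -1/(8*(y - 56*y)) = -(-1/(55*y))/8 = -(-1)/(440*y) = 1/(440*y))
Y(187) - (-4289 - 1*8422) = (1/440)/187 - (-4289 - 1*8422) = (1/440)*(1/187) - (-4289 - 8422) = 1/82280 - 1*(-12711) = 1/82280 + 12711 = 1045861081/82280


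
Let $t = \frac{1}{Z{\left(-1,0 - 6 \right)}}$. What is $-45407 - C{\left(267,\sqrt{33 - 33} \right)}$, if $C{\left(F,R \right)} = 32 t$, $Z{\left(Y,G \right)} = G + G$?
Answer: $- \frac{136213}{3} \approx -45404.0$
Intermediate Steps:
$Z{\left(Y,G \right)} = 2 G$
$t = - \frac{1}{12}$ ($t = \frac{1}{2 \left(0 - 6\right)} = \frac{1}{2 \left(-6\right)} = \frac{1}{-12} = - \frac{1}{12} \approx -0.083333$)
$C{\left(F,R \right)} = - \frac{8}{3}$ ($C{\left(F,R \right)} = 32 \left(- \frac{1}{12}\right) = - \frac{8}{3}$)
$-45407 - C{\left(267,\sqrt{33 - 33} \right)} = -45407 - - \frac{8}{3} = -45407 + \frac{8}{3} = - \frac{136213}{3}$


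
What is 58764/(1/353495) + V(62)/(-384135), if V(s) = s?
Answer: 7979551914444238/384135 ≈ 2.0773e+10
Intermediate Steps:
58764/(1/353495) + V(62)/(-384135) = 58764/(1/353495) + 62/(-384135) = 58764/(1/353495) + 62*(-1/384135) = 58764*353495 - 62/384135 = 20772780180 - 62/384135 = 7979551914444238/384135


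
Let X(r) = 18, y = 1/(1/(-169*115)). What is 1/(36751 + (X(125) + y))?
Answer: 1/17334 ≈ 5.7690e-5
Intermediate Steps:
y = -19435 (y = 1/(1/(-19435)) = 1/(-1/19435) = -19435)
1/(36751 + (X(125) + y)) = 1/(36751 + (18 - 19435)) = 1/(36751 - 19417) = 1/17334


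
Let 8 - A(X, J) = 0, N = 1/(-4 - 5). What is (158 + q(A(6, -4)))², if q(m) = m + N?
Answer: 2229049/81 ≈ 27519.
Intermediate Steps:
N = -⅑ (N = 1/(-9) = -⅑ ≈ -0.11111)
A(X, J) = 8 (A(X, J) = 8 - 1*0 = 8 + 0 = 8)
q(m) = -⅑ + m (q(m) = m - ⅑ = -⅑ + m)
(158 + q(A(6, -4)))² = (158 + (-⅑ + 8))² = (158 + 71/9)² = (1493/9)² = 2229049/81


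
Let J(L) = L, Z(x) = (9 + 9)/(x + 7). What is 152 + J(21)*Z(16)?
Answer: 3874/23 ≈ 168.43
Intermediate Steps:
Z(x) = 18/(7 + x)
152 + J(21)*Z(16) = 152 + 21*(18/(7 + 16)) = 152 + 21*(18/23) = 152 + 378/23 = 3874/23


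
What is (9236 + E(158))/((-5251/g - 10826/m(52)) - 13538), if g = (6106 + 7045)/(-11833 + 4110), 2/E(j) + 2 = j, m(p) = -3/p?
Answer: 9474098759/181764113882 ≈ 0.052123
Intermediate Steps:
E(j) = 2/(-2 + j)
g = -13151/7723 (g = 13151/(-7723) = 13151*(-1/7723) = -13151/7723 ≈ -1.7028)
(9236 + E(158))/((-5251/g - 10826/m(52)) - 13538) = (9236 + 2/(-2 + 158))/((-5251/(-13151/7723) - 10826/((-3/52))) - 13538) = (9236 + 2/156)/((-5251*(-7723/13151) - 10826/((-3*1/52))) - 13538) = (9236 + 2*(1/156))/((40553473/13151 - 10826/(-3/52)) - 13538) = (9236 + 1/78)/((40553473/13151 - 10826*(-52/3)) - 13538) = 720409/(78*((40553473/13151 + 562952/3) - 13538)) = 720409/(78*(7525042171/39453 - 13538)) = 720409/(78*(6990927457/39453)) = (720409/78)*(39453/6990927457) = 9474098759/181764113882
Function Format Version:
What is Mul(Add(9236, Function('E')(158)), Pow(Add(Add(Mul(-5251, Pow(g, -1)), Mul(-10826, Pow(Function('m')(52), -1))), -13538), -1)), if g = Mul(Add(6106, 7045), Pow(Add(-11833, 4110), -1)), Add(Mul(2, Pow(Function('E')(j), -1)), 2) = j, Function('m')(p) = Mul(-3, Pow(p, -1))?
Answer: Rational(9474098759, 181764113882) ≈ 0.052123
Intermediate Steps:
Function('E')(j) = Mul(2, Pow(Add(-2, j), -1))
g = Rational(-13151, 7723) (g = Mul(13151, Pow(-7723, -1)) = Mul(13151, Rational(-1, 7723)) = Rational(-13151, 7723) ≈ -1.7028)
Mul(Add(9236, Function('E')(158)), Pow(Add(Add(Mul(-5251, Pow(g, -1)), Mul(-10826, Pow(Function('m')(52), -1))), -13538), -1)) = Mul(Add(9236, Mul(2, Pow(Add(-2, 158), -1))), Pow(Add(Add(Mul(-5251, Pow(Rational(-13151, 7723), -1)), Mul(-10826, Pow(Mul(-3, Pow(52, -1)), -1))), -13538), -1)) = Mul(Add(9236, Mul(2, Pow(156, -1))), Pow(Add(Add(Mul(-5251, Rational(-7723, 13151)), Mul(-10826, Pow(Mul(-3, Rational(1, 52)), -1))), -13538), -1)) = Mul(Add(9236, Mul(2, Rational(1, 156))), Pow(Add(Add(Rational(40553473, 13151), Mul(-10826, Pow(Rational(-3, 52), -1))), -13538), -1)) = Mul(Add(9236, Rational(1, 78)), Pow(Add(Add(Rational(40553473, 13151), Mul(-10826, Rational(-52, 3))), -13538), -1)) = Mul(Rational(720409, 78), Pow(Add(Add(Rational(40553473, 13151), Rational(562952, 3)), -13538), -1)) = Mul(Rational(720409, 78), Pow(Add(Rational(7525042171, 39453), -13538), -1)) = Mul(Rational(720409, 78), Pow(Rational(6990927457, 39453), -1)) = Mul(Rational(720409, 78), Rational(39453, 6990927457)) = Rational(9474098759, 181764113882)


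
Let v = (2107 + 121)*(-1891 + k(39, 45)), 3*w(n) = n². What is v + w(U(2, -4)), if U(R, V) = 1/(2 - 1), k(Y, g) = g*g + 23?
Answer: 1049389/3 ≈ 3.4980e+5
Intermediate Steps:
k(Y, g) = 23 + g² (k(Y, g) = g² + 23 = 23 + g²)
U(R, V) = 1 (U(R, V) = 1/1 = 1)
w(n) = n²/3
v = 349796 (v = (2107 + 121)*(-1891 + (23 + 45²)) = 2228*(-1891 + (23 + 2025)) = 2228*(-1891 + 2048) = 2228*157 = 349796)
v + w(U(2, -4)) = 349796 + (⅓)*1² = 349796 + (⅓)*1 = 349796 + ⅓ = 1049389/3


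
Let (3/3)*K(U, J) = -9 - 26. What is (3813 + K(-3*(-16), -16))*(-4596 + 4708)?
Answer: 423136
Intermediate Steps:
K(U, J) = -35 (K(U, J) = -9 - 26 = -35)
(3813 + K(-3*(-16), -16))*(-4596 + 4708) = (3813 - 35)*(-4596 + 4708) = 3778*112 = 423136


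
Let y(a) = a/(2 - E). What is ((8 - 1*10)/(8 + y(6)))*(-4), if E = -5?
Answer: 28/31 ≈ 0.90323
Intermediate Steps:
y(a) = a/7 (y(a) = a/(2 - 1*(-5)) = a/(2 + 5) = a/7)
((8 - 1*10)/(8 + y(6)))*(-4) = ((8 - 1*10)/(8 + (1/7)*6))*(-4) = ((8 - 10)/(8 + 6/7))*(-4) = -2/62/7*(-4) = -2*7/62*(-4) = -7/31*(-4) = 28/31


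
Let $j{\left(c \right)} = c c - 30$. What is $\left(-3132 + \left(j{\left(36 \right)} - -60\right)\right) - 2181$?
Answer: $-3987$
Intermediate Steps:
$j{\left(c \right)} = -30 + c^{2}$ ($j{\left(c \right)} = c^{2} - 30 = -30 + c^{2}$)
$\left(-3132 + \left(j{\left(36 \right)} - -60\right)\right) - 2181 = \left(-3132 - \left(-30 - 1296\right)\right) - 2181 = \left(-3132 + \left(\left(-30 + 1296\right) + 60\right)\right) - 2181 = \left(-3132 + \left(1266 + 60\right)\right) - 2181 = \left(-3132 + 1326\right) - 2181 = -1806 - 2181 = -3987$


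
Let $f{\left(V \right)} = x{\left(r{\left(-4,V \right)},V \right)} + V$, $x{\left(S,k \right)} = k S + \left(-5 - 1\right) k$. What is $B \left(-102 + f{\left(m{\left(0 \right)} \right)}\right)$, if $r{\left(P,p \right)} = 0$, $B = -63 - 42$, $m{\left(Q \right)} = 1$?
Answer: $11235$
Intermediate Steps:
$B = -105$
$x{\left(S,k \right)} = - 6 k + S k$ ($x{\left(S,k \right)} = S k - 6 k = - 6 k + S k$)
$f{\left(V \right)} = - 5 V$ ($f{\left(V \right)} = V \left(-6 + 0\right) + V = V \left(-6\right) + V = - 6 V + V = - 5 V$)
$B \left(-102 + f{\left(m{\left(0 \right)} \right)}\right) = - 105 \left(-102 - 5\right) = \left(-105\right) \left(-107\right) = 11235$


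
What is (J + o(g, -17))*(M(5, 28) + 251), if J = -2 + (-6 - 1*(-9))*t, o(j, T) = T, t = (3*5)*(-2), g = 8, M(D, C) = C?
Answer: -30411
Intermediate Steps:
t = -30 (t = 15*(-2) = -30)
J = -92 (J = -2 + (-6 - 1*(-9))*(-30) = -2 + (-6 + 9)*(-30) = -2 + 3*(-30) = -2 - 90 = -92)
(J + o(g, -17))*(M(5, 28) + 251) = (-92 - 17)*(28 + 251) = -109*279 = -30411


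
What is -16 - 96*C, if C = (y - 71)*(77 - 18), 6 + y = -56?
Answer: 753296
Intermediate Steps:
y = -62 (y = -6 - 56 = -62)
C = -7847 (C = (-62 - 71)*(77 - 18) = -133*59 = -7847)
-16 - 96*C = -16 - 96*(-7847) = -16 + 753312 = 753296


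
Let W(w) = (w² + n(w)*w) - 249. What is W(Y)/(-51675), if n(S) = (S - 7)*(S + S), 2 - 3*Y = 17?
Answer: 824/51675 ≈ 0.015946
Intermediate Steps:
Y = -5 (Y = ⅔ - ⅓*17 = ⅔ - 17/3 = -5)
n(S) = 2*S*(-7 + S) (n(S) = (-7 + S)*(2*S) = 2*S*(-7 + S))
W(w) = -249 + w² + 2*w²*(-7 + w) (W(w) = (w² + (2*w*(-7 + w))*w) - 249 = (w² + 2*w²*(-7 + w)) - 249 = -249 + w² + 2*w²*(-7 + w))
W(Y)/(-51675) = (-249 - 13*(-5)² + 2*(-5)³)/(-51675) = (-249 - 13*25 + 2*(-125))*(-1/51675) = (-249 - 325 - 250)*(-1/51675) = -824*(-1/51675) = 824/51675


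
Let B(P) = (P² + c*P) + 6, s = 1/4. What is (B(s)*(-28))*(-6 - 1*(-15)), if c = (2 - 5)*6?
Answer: -1575/4 ≈ -393.75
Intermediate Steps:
s = ¼ ≈ 0.25000
c = -18 (c = -3*6 = -18)
B(P) = 6 + P² - 18*P (B(P) = (P² - 18*P) + 6 = 6 + P² - 18*P)
(B(s)*(-28))*(-6 - 1*(-15)) = ((6 + (¼)² - 18*¼)*(-28))*(-6 - 1*(-15)) = ((6 + 1/16 - 9/2)*(-28))*(-6 + 15) = ((25/16)*(-28))*9 = -175/4*9 = -1575/4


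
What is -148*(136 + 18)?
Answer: -22792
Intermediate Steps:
-148*(136 + 18) = -148*154 = -22792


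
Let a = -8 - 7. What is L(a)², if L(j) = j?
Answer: 225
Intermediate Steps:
a = -15
L(a)² = (-15)² = 225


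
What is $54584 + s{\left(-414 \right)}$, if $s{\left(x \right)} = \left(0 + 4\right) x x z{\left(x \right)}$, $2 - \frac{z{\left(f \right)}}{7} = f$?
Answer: $1996475192$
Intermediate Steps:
$z{\left(f \right)} = 14 - 7 f$
$s{\left(x \right)} = 4 x^{2} \left(14 - 7 x\right)$ ($s{\left(x \right)} = \left(0 + 4\right) x x \left(14 - 7 x\right) = 4 x x \left(14 - 7 x\right) = 4 x^{2} \left(14 - 7 x\right)$)
$54584 + s{\left(-414 \right)} = 54584 + 28 \left(-414\right)^{2} \left(2 - -414\right) = 54584 + 28 \cdot 171396 \left(2 + 414\right) = 54584 + 28 \cdot 171396 \cdot 416 = 54584 + 1996420608 = 1996475192$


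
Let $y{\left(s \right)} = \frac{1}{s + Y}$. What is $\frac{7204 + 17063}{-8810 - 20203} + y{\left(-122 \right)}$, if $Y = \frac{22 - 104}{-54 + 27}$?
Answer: $- \frac{26242985}{31063252} \approx -0.84482$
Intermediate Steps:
$Y = \frac{82}{27}$ ($Y = - \frac{82}{-27} = \left(-82\right) \left(- \frac{1}{27}\right) = \frac{82}{27} \approx 3.037$)
$y{\left(s \right)} = \frac{1}{\frac{82}{27} + s}$ ($y{\left(s \right)} = \frac{1}{s + \frac{82}{27}} = \frac{1}{\frac{82}{27} + s}$)
$\frac{7204 + 17063}{-8810 - 20203} + y{\left(-122 \right)} = \frac{7204 + 17063}{-8810 - 20203} + \frac{27}{82 + 27 \left(-122\right)} = \frac{24267}{-29013} + \frac{27}{82 - 3294} = 24267 \left(- \frac{1}{29013}\right) + \frac{27}{-3212} = - \frac{8089}{9671} + 27 \left(- \frac{1}{3212}\right) = - \frac{8089}{9671} - \frac{27}{3212} = - \frac{26242985}{31063252}$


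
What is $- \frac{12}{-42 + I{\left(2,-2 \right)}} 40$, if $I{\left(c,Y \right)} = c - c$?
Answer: $\frac{80}{7} \approx 11.429$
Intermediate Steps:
$I{\left(c,Y \right)} = 0$
$- \frac{12}{-42 + I{\left(2,-2 \right)}} 40 = - \frac{12}{-42 + 0} \cdot 40 = - \frac{12}{-42} \cdot 40 = \left(-12\right) \left(- \frac{1}{42}\right) 40 = \frac{2}{7} \cdot 40 = \frac{80}{7}$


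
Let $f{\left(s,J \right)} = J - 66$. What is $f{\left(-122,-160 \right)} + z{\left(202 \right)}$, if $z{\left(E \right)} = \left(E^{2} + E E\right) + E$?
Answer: $81584$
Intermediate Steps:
$f{\left(s,J \right)} = -66 + J$ ($f{\left(s,J \right)} = J - 66 = -66 + J$)
$z{\left(E \right)} = E + 2 E^{2}$ ($z{\left(E \right)} = \left(E^{2} + E^{2}\right) + E = 2 E^{2} + E = E + 2 E^{2}$)
$f{\left(-122,-160 \right)} + z{\left(202 \right)} = \left(-66 - 160\right) + 202 \left(1 + 2 \cdot 202\right) = -226 + 202 \left(1 + 404\right) = -226 + 202 \cdot 405 = -226 + 81810 = 81584$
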